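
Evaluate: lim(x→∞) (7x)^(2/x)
This is an exponential indeterminate form.

For exponential indeterminate forms, take the natural log:
  Let L = lim(x→∞) (7x)^(2/x)
  Then ln(L) = lim(x→∞) [exponent × ln(base)]
  Evaluate using L'Hôpital or standard limits, then exponentiate.
  L = 1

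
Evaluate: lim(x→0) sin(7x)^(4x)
This is an exponential indeterminate form.

For exponential indeterminate forms, take the natural log:
  Let L = lim(x→0) sin(7x)^(4x)
  Then ln(L) = lim(x→0) [exponent × ln(base)]
  Evaluate using L'Hôpital or standard limits, then exponentiate.
  L = 1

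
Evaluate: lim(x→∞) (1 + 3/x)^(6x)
This is an exponential indeterminate form.

For exponential indeterminate forms, take the natural log:
  Let L = lim(x→∞) (1 + 3/x)^(6x)
  Then ln(L) = lim(x→∞) [exponent × ln(base)]
  Evaluate using L'Hôpital or standard limits, then exponentiate.
  L = e^(18)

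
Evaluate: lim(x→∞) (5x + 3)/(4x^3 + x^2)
This is an ∞/∞ indeterminate form.

Apply L'Hôpital's rule: differentiate numerator and denominator separately.
  f(x) = 5·x + 3   ⇒   f'(x) = 5
  g(x) = 4·x^3 + x^2   ⇒   g'(x) = 12·x^2 + 2·x
  lim(x→∞) f'(x)/g'(x) = lim(x→∞) (5)/(12·x^2 + 2·x)
  = 0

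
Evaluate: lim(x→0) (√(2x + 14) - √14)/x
This is a standard limit.

Factor or rationalize the expression:
  lim(x→0) (√(2x + 14) - √14)/x = sqrt(14)/14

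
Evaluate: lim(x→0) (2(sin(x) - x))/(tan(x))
This is a 0/0 indeterminate form.

Apply L'Hôpital's rule: differentiate numerator and denominator separately.
  f(x) = -2·x + 2·sin(x)   ⇒   f'(x) = 2·cos(x) - 2
  g(x) = tan(x)   ⇒   g'(x) = tan(x)^2 + 1
  lim(x→0) f'(x)/g'(x) = lim(x→0) (2·cos(x) - 2)/(tan(x)^2 + 1)
  = 0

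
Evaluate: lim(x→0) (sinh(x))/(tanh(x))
This is a 0/0 indeterminate form.

Apply L'Hôpital's rule: differentiate numerator and denominator separately.
  f(x) = sinh(x)   ⇒   f'(x) = cosh(x)
  g(x) = tanh(x)   ⇒   g'(x) = 1 - tanh(x)^2
  lim(x→0) f'(x)/g'(x) = lim(x→0) (cosh(x))/(1 - tanh(x)^2)
  = 1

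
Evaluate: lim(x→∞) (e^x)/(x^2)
This is an ∞/∞ indeterminate form.

Apply L'Hôpital's rule: differentiate numerator and denominator separately.
  f(x) = e^(x)   ⇒   f'(x) = e^(x)
  g(x) = x^2   ⇒   g'(x) = 2·x
  lim(x→∞) f'(x)/g'(x) = lim(x→∞) (e^(x))/(2·x)
  = ∞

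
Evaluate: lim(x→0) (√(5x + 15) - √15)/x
This is a standard limit.

Factor or rationalize the expression:
  lim(x→0) (√(5x + 15) - √15)/x = sqrt(15)/6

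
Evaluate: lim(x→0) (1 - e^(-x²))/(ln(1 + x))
This is a 0/0 indeterminate form.

Apply L'Hôpital's rule: differentiate numerator and denominator separately.
  f(x) = 1 - e^(-x^2)   ⇒   f'(x) = 2·x·e^(-x^2)
  g(x) = ln(x + 1)   ⇒   g'(x) = 1/(x + 1)
  lim(x→0) f'(x)/g'(x) = lim(x→0) (2·x·e^(-x^2))/(1/(x + 1))
  = 0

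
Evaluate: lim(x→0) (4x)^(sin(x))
This is an exponential indeterminate form.

For exponential indeterminate forms, take the natural log:
  Let L = lim(x→0) (4x)^(sin(x))
  Then ln(L) = lim(x→0) [exponent × ln(base)]
  Evaluate using L'Hôpital or standard limits, then exponentiate.
  L = 1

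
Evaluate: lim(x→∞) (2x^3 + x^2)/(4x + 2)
This is an ∞/∞ indeterminate form.

Apply L'Hôpital's rule: differentiate numerator and denominator separately.
  f(x) = 2·x^3 + x^2   ⇒   f'(x) = 6·x^2 + 2·x
  g(x) = 4·x + 2   ⇒   g'(x) = 4
  lim(x→∞) f'(x)/g'(x) = lim(x→∞) (6·x^2 + 2·x)/(4)
  = ∞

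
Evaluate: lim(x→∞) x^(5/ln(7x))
This is an exponential indeterminate form.

For exponential indeterminate forms, take the natural log:
  Let L = lim(x→∞) x^(5/ln(7x))
  Then ln(L) = lim(x→∞) [exponent × ln(base)]
  Evaluate using L'Hôpital or standard limits, then exponentiate.
  L = e^(5)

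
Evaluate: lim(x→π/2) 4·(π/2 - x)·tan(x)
This is a 0·∞ indeterminate form.

Rewrite 0·∞ as a quotient (0/0 or ∞/∞ form), then apply L'Hôpital's rule:
  lim(x→π/2) 4·(π/2 - x)·tan(x) = 4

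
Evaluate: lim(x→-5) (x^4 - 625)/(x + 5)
This is a standard limit.

Factor or rationalize the expression:
  lim(x→-5) (x^4 - 625)/(x + 5) = -500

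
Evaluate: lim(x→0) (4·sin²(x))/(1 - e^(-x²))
This is a 0/0 indeterminate form.

Apply L'Hôpital's rule: differentiate numerator and denominator separately.
  f(x) = 4·sin(x)^2   ⇒   f'(x) = 8·sin(x)·cos(x)
  g(x) = 1 - e^(-x^2)   ⇒   g'(x) = 2·x·e^(-x^2)
  lim(x→0) f'(x)/g'(x) = lim(x→0) (8·sin(x)·cos(x))/(2·x·e^(-x^2))
  = 4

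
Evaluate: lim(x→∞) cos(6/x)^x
This is an exponential indeterminate form.

For exponential indeterminate forms, take the natural log:
  Let L = lim(x→∞) cos(6/x)^x
  Then ln(L) = lim(x→∞) [exponent × ln(base)]
  Evaluate using L'Hôpital or standard limits, then exponentiate.
  L = 1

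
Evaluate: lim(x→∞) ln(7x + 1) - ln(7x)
This is an ∞-∞ indeterminate form.

Combine fractions or rationalize to convert ∞-∞ to 0/0 form:
  lim(x→∞) ln(7x + 1) - ln(7x) = 0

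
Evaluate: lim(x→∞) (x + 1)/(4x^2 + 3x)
This is an ∞/∞ indeterminate form.

Apply L'Hôpital's rule: differentiate numerator and denominator separately.
  f(x) = x + 1   ⇒   f'(x) = 1
  g(x) = 4·x^2 + 3·x   ⇒   g'(x) = 8·x + 3
  lim(x→∞) f'(x)/g'(x) = lim(x→∞) (1)/(8·x + 3)
  = 0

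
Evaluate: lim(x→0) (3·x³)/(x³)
This is a 0/0 indeterminate form.

Apply L'Hôpital's rule: differentiate numerator and denominator separately.
  f(x) = 3·x^3   ⇒   f'(x) = 9·x^2
  g(x) = x^3   ⇒   g'(x) = 3·x^2
  lim(x→0) f'(x)/g'(x) = lim(x→0) (9·x^2)/(3·x^2)
  = 3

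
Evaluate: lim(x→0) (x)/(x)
This is a 0/0 indeterminate form.

Apply L'Hôpital's rule: differentiate numerator and denominator separately.
  f(x) = x   ⇒   f'(x) = 1
  g(x) = x   ⇒   g'(x) = 1
  lim(x→0) f'(x)/g'(x) = lim(x→0) (1)/(1)
  = 1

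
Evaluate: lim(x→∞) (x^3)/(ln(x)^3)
This is an ∞/∞ indeterminate form.

Apply L'Hôpital's rule: differentiate numerator and denominator separately.
  f(x) = x^3   ⇒   f'(x) = 3·x^2
  g(x) = ln(x)^3   ⇒   g'(x) = 3·ln(x)^2/x
  lim(x→∞) f'(x)/g'(x) = lim(x→∞) (3·x^2)/(3·ln(x)^2/x)
  = ∞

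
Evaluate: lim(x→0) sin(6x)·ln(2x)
This is a 0·∞ indeterminate form.

Rewrite 0·∞ as a quotient (0/0 or ∞/∞ form), then apply L'Hôpital's rule:
  lim(x→0) sin(6x)·ln(2x) = 0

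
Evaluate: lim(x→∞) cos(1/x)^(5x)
This is an exponential indeterminate form.

For exponential indeterminate forms, take the natural log:
  Let L = lim(x→∞) cos(1/x)^(5x)
  Then ln(L) = lim(x→∞) [exponent × ln(base)]
  Evaluate using L'Hôpital or standard limits, then exponentiate.
  L = 1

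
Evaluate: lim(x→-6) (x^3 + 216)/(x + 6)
This is a standard limit.

Factor or rationalize the expression:
  lim(x→-6) (x^3 + 216)/(x + 6) = 108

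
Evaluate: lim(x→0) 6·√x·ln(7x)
This is a 0·∞ indeterminate form.

Rewrite 0·∞ as a quotient (0/0 or ∞/∞ form), then apply L'Hôpital's rule:
  lim(x→0) 6·√x·ln(7x) = 0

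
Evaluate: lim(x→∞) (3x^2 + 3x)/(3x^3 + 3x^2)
This is an ∞/∞ indeterminate form.

Apply L'Hôpital's rule: differentiate numerator and denominator separately.
  f(x) = 3·x^2 + 3·x   ⇒   f'(x) = 6·x + 3
  g(x) = 3·x^3 + 3·x^2   ⇒   g'(x) = 9·x^2 + 6·x
  lim(x→∞) f'(x)/g'(x) = lim(x→∞) (6·x + 3)/(9·x^2 + 6·x)
  = 0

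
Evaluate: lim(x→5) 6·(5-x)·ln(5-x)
This is a 0·∞ indeterminate form.

Rewrite 0·∞ as a quotient (0/0 or ∞/∞ form), then apply L'Hôpital's rule:
  lim(x→5) 6·(5-x)·ln(5-x) = 0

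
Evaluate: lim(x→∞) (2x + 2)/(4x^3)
This is an ∞/∞ indeterminate form.

Apply L'Hôpital's rule: differentiate numerator and denominator separately.
  f(x) = 2·x + 2   ⇒   f'(x) = 2
  g(x) = 4·x^3   ⇒   g'(x) = 12·x^2
  lim(x→∞) f'(x)/g'(x) = lim(x→∞) (2)/(12·x^2)
  = 0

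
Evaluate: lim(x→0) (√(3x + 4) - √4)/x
This is a standard limit.

Factor or rationalize the expression:
  lim(x→0) (√(3x + 4) - √4)/x = 3/4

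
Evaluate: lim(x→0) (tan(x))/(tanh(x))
This is a 0/0 indeterminate form.

Apply L'Hôpital's rule: differentiate numerator and denominator separately.
  f(x) = tan(x)   ⇒   f'(x) = tan(x)^2 + 1
  g(x) = tanh(x)   ⇒   g'(x) = 1 - tanh(x)^2
  lim(x→0) f'(x)/g'(x) = lim(x→0) (tan(x)^2 + 1)/(1 - tanh(x)^2)
  = 1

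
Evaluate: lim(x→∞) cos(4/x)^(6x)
This is an exponential indeterminate form.

For exponential indeterminate forms, take the natural log:
  Let L = lim(x→∞) cos(4/x)^(6x)
  Then ln(L) = lim(x→∞) [exponent × ln(base)]
  Evaluate using L'Hôpital or standard limits, then exponentiate.
  L = 1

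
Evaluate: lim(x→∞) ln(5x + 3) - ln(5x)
This is an ∞-∞ indeterminate form.

Combine fractions or rationalize to convert ∞-∞ to 0/0 form:
  lim(x→∞) ln(5x + 3) - ln(5x) = 0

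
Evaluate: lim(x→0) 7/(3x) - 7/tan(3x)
This is an ∞-∞ indeterminate form.

Combine fractions or rationalize to convert ∞-∞ to 0/0 form:
  lim(x→0) 7/(3x) - 7/tan(3x) = 0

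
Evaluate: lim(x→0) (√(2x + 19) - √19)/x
This is a standard limit.

Factor or rationalize the expression:
  lim(x→0) (√(2x + 19) - √19)/x = sqrt(19)/19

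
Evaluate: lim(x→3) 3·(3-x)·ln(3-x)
This is a 0·∞ indeterminate form.

Rewrite 0·∞ as a quotient (0/0 or ∞/∞ form), then apply L'Hôpital's rule:
  lim(x→3) 3·(3-x)·ln(3-x) = 0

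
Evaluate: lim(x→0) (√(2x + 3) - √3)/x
This is a standard limit.

Factor or rationalize the expression:
  lim(x→0) (√(2x + 3) - √3)/x = sqrt(3)/3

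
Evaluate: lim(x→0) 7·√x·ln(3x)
This is a 0·∞ indeterminate form.

Rewrite 0·∞ as a quotient (0/0 or ∞/∞ form), then apply L'Hôpital's rule:
  lim(x→0) 7·√x·ln(3x) = 0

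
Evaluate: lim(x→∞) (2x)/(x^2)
This is an ∞/∞ indeterminate form.

Apply L'Hôpital's rule: differentiate numerator and denominator separately.
  f(x) = 2·x   ⇒   f'(x) = 2
  g(x) = x^2   ⇒   g'(x) = 2·x
  lim(x→∞) f'(x)/g'(x) = lim(x→∞) (2)/(2·x)
  = 0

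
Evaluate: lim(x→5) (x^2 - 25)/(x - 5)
This is a standard limit.

Factor or rationalize the expression:
  lim(x→5) (x^2 - 25)/(x - 5) = 10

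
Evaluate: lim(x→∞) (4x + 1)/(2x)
This is an ∞/∞ indeterminate form.

Apply L'Hôpital's rule: differentiate numerator and denominator separately.
  f(x) = 4·x + 1   ⇒   f'(x) = 4
  g(x) = 2·x   ⇒   g'(x) = 2
  lim(x→∞) f'(x)/g'(x) = lim(x→∞) (4)/(2)
  = 2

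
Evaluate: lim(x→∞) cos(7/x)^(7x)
This is an exponential indeterminate form.

For exponential indeterminate forms, take the natural log:
  Let L = lim(x→∞) cos(7/x)^(7x)
  Then ln(L) = lim(x→∞) [exponent × ln(base)]
  Evaluate using L'Hôpital or standard limits, then exponentiate.
  L = 1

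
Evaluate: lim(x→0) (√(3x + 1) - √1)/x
This is a standard limit.

Factor or rationalize the expression:
  lim(x→0) (√(3x + 1) - √1)/x = 3/2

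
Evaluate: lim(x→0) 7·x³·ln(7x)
This is a 0·∞ indeterminate form.

Rewrite 0·∞ as a quotient (0/0 or ∞/∞ form), then apply L'Hôpital's rule:
  lim(x→0) 7·x³·ln(7x) = 0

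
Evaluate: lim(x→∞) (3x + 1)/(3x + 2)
This is an ∞/∞ indeterminate form.

Apply L'Hôpital's rule: differentiate numerator and denominator separately.
  f(x) = 3·x + 1   ⇒   f'(x) = 3
  g(x) = 3·x + 2   ⇒   g'(x) = 3
  lim(x→∞) f'(x)/g'(x) = lim(x→∞) (3)/(3)
  = 1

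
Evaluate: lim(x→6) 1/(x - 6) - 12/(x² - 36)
This is an ∞-∞ indeterminate form.

Combine fractions or rationalize to convert ∞-∞ to 0/0 form:
  lim(x→6) 1/(x - 6) - 12/(x² - 36) = 1/12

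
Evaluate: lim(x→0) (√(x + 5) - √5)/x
This is a standard limit.

Factor or rationalize the expression:
  lim(x→0) (√(x + 5) - √5)/x = sqrt(5)/10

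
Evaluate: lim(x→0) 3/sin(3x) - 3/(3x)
This is an ∞-∞ indeterminate form.

Combine fractions or rationalize to convert ∞-∞ to 0/0 form:
  lim(x→0) 3/sin(3x) - 3/(3x) = 0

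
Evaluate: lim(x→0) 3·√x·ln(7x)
This is a 0·∞ indeterminate form.

Rewrite 0·∞ as a quotient (0/0 or ∞/∞ form), then apply L'Hôpital's rule:
  lim(x→0) 3·√x·ln(7x) = 0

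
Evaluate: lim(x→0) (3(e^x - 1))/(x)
This is a 0/0 indeterminate form.

Apply L'Hôpital's rule: differentiate numerator and denominator separately.
  f(x) = 3·e^(x) - 3   ⇒   f'(x) = 3·e^(x)
  g(x) = x   ⇒   g'(x) = 1
  lim(x→0) f'(x)/g'(x) = lim(x→0) (3·e^(x))/(1)
  = 3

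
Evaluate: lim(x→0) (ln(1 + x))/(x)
This is a 0/0 indeterminate form.

Apply L'Hôpital's rule: differentiate numerator and denominator separately.
  f(x) = ln(x + 1)   ⇒   f'(x) = 1/(x + 1)
  g(x) = x   ⇒   g'(x) = 1
  lim(x→0) f'(x)/g'(x) = lim(x→0) (1/(x + 1))/(1)
  = 1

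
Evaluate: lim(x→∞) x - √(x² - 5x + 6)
This is an ∞-∞ indeterminate form.

Combine fractions or rationalize to convert ∞-∞ to 0/0 form:
  lim(x→∞) x - √(x² - 5x + 6) = 5/2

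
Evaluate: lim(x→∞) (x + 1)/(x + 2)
This is an ∞/∞ indeterminate form.

Apply L'Hôpital's rule: differentiate numerator and denominator separately.
  f(x) = x + 1   ⇒   f'(x) = 1
  g(x) = x + 2   ⇒   g'(x) = 1
  lim(x→∞) f'(x)/g'(x) = lim(x→∞) (1)/(1)
  = 1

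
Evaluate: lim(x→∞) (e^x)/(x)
This is an ∞/∞ indeterminate form.

Apply L'Hôpital's rule: differentiate numerator and denominator separately.
  f(x) = e^(x)   ⇒   f'(x) = e^(x)
  g(x) = x   ⇒   g'(x) = 1
  lim(x→∞) f'(x)/g'(x) = lim(x→∞) (e^(x))/(1)
  = ∞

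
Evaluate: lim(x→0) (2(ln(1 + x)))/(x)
This is a 0/0 indeterminate form.

Apply L'Hôpital's rule: differentiate numerator and denominator separately.
  f(x) = 2·ln(x + 1)   ⇒   f'(x) = 2/(x + 1)
  g(x) = x   ⇒   g'(x) = 1
  lim(x→0) f'(x)/g'(x) = lim(x→0) (2/(x + 1))/(1)
  = 2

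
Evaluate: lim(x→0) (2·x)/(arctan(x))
This is a 0/0 indeterminate form.

Apply L'Hôpital's rule: differentiate numerator and denominator separately.
  f(x) = 2·x   ⇒   f'(x) = 2
  g(x) = atan(x)   ⇒   g'(x) = 1/(x^2 + 1)
  lim(x→0) f'(x)/g'(x) = lim(x→0) (2)/(1/(x^2 + 1))
  = 2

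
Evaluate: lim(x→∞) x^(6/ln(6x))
This is an exponential indeterminate form.

For exponential indeterminate forms, take the natural log:
  Let L = lim(x→∞) x^(6/ln(6x))
  Then ln(L) = lim(x→∞) [exponent × ln(base)]
  Evaluate using L'Hôpital or standard limits, then exponentiate.
  L = e^(6)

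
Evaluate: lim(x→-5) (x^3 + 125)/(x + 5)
This is a standard limit.

Factor or rationalize the expression:
  lim(x→-5) (x^3 + 125)/(x + 5) = 75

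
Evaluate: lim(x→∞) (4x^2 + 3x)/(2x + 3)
This is an ∞/∞ indeterminate form.

Apply L'Hôpital's rule: differentiate numerator and denominator separately.
  f(x) = 4·x^2 + 3·x   ⇒   f'(x) = 8·x + 3
  g(x) = 2·x + 3   ⇒   g'(x) = 2
  lim(x→∞) f'(x)/g'(x) = lim(x→∞) (8·x + 3)/(2)
  = ∞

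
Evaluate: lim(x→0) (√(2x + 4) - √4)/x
This is a standard limit.

Factor or rationalize the expression:
  lim(x→0) (√(2x + 4) - √4)/x = 1/2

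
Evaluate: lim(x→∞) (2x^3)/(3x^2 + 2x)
This is an ∞/∞ indeterminate form.

Apply L'Hôpital's rule: differentiate numerator and denominator separately.
  f(x) = 2·x^3   ⇒   f'(x) = 6·x^2
  g(x) = 3·x^2 + 2·x   ⇒   g'(x) = 6·x + 2
  lim(x→∞) f'(x)/g'(x) = lim(x→∞) (6·x^2)/(6·x + 2)
  = ∞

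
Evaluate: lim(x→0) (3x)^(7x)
This is an exponential indeterminate form.

For exponential indeterminate forms, take the natural log:
  Let L = lim(x→0) (3x)^(7x)
  Then ln(L) = lim(x→0) [exponent × ln(base)]
  Evaluate using L'Hôpital or standard limits, then exponentiate.
  L = 1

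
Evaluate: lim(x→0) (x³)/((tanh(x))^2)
This is a 0/0 indeterminate form.

Apply L'Hôpital's rule: differentiate numerator and denominator separately.
  f(x) = x^3   ⇒   f'(x) = 3·x^2
  g(x) = tanh(x)^2   ⇒   g'(x) = (2 - 2·tanh(x)^2)·tanh(x)
  lim(x→0) f'(x)/g'(x) = lim(x→0) (3·x^2)/((2 - 2·tanh(x)^2)·tanh(x))
  = 0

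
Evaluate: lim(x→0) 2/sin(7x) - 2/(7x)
This is an ∞-∞ indeterminate form.

Combine fractions or rationalize to convert ∞-∞ to 0/0 form:
  lim(x→0) 2/sin(7x) - 2/(7x) = 0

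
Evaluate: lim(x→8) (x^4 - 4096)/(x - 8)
This is a standard limit.

Factor or rationalize the expression:
  lim(x→8) (x^4 - 4096)/(x - 8) = 2048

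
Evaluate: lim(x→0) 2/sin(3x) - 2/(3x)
This is an ∞-∞ indeterminate form.

Combine fractions or rationalize to convert ∞-∞ to 0/0 form:
  lim(x→0) 2/sin(3x) - 2/(3x) = 0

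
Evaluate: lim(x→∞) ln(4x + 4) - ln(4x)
This is an ∞-∞ indeterminate form.

Combine fractions or rationalize to convert ∞-∞ to 0/0 form:
  lim(x→∞) ln(4x + 4) - ln(4x) = 0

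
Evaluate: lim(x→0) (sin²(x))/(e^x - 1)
This is a 0/0 indeterminate form.

Apply L'Hôpital's rule: differentiate numerator and denominator separately.
  f(x) = sin(x)^2   ⇒   f'(x) = 2·sin(x)·cos(x)
  g(x) = e^(x) - 1   ⇒   g'(x) = e^(x)
  lim(x→0) f'(x)/g'(x) = lim(x→0) (2·sin(x)·cos(x))/(e^(x))
  = 0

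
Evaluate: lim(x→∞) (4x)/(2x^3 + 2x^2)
This is an ∞/∞ indeterminate form.

Apply L'Hôpital's rule: differentiate numerator and denominator separately.
  f(x) = 4·x   ⇒   f'(x) = 4
  g(x) = 2·x^3 + 2·x^2   ⇒   g'(x) = 6·x^2 + 4·x
  lim(x→∞) f'(x)/g'(x) = lim(x→∞) (4)/(6·x^2 + 4·x)
  = 0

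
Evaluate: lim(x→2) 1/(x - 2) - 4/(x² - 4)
This is an ∞-∞ indeterminate form.

Combine fractions or rationalize to convert ∞-∞ to 0/0 form:
  lim(x→2) 1/(x - 2) - 4/(x² - 4) = 1/4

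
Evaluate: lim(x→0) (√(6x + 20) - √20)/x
This is a standard limit.

Factor or rationalize the expression:
  lim(x→0) (√(6x + 20) - √20)/x = 3·sqrt(5)/10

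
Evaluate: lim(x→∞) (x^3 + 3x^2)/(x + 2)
This is an ∞/∞ indeterminate form.

Apply L'Hôpital's rule: differentiate numerator and denominator separately.
  f(x) = x^3 + 3·x^2   ⇒   f'(x) = 3·x^2 + 6·x
  g(x) = x + 2   ⇒   g'(x) = 1
  lim(x→∞) f'(x)/g'(x) = lim(x→∞) (3·x^2 + 6·x)/(1)
  = ∞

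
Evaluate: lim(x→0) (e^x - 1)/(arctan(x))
This is a 0/0 indeterminate form.

Apply L'Hôpital's rule: differentiate numerator and denominator separately.
  f(x) = e^(x) - 1   ⇒   f'(x) = e^(x)
  g(x) = atan(x)   ⇒   g'(x) = 1/(x^2 + 1)
  lim(x→0) f'(x)/g'(x) = lim(x→0) (e^(x))/(1/(x^2 + 1))
  = 1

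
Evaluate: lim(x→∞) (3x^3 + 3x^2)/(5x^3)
This is an ∞/∞ indeterminate form.

Apply L'Hôpital's rule: differentiate numerator and denominator separately.
  f(x) = 3·x^3 + 3·x^2   ⇒   f'(x) = 9·x^2 + 6·x
  g(x) = 5·x^3   ⇒   g'(x) = 15·x^2
  lim(x→∞) f'(x)/g'(x) = lim(x→∞) (9·x^2 + 6·x)/(15·x^2)
  = 3/5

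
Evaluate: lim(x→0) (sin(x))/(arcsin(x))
This is a 0/0 indeterminate form.

Apply L'Hôpital's rule: differentiate numerator and denominator separately.
  f(x) = sin(x)   ⇒   f'(x) = cos(x)
  g(x) = asin(x)   ⇒   g'(x) = 1/sqrt(1 - x^2)
  lim(x→0) f'(x)/g'(x) = lim(x→0) (cos(x))/(1/sqrt(1 - x^2))
  = 1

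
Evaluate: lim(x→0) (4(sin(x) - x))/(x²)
This is a 0/0 indeterminate form.

Apply L'Hôpital's rule: differentiate numerator and denominator separately.
  f(x) = -4·x + 4·sin(x)   ⇒   f'(x) = 4·cos(x) - 4
  g(x) = x^2   ⇒   g'(x) = 2·x
  lim(x→0) f'(x)/g'(x) = lim(x→0) (4·cos(x) - 4)/(2·x)
  = 0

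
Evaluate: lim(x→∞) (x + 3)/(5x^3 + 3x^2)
This is an ∞/∞ indeterminate form.

Apply L'Hôpital's rule: differentiate numerator and denominator separately.
  f(x) = x + 3   ⇒   f'(x) = 1
  g(x) = 5·x^3 + 3·x^2   ⇒   g'(x) = 15·x^2 + 6·x
  lim(x→∞) f'(x)/g'(x) = lim(x→∞) (1)/(15·x^2 + 6·x)
  = 0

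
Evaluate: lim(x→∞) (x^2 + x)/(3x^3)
This is an ∞/∞ indeterminate form.

Apply L'Hôpital's rule: differentiate numerator and denominator separately.
  f(x) = x^2 + x   ⇒   f'(x) = 2·x + 1
  g(x) = 3·x^3   ⇒   g'(x) = 9·x^2
  lim(x→∞) f'(x)/g'(x) = lim(x→∞) (2·x + 1)/(9·x^2)
  = 0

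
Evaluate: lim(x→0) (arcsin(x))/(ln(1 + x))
This is a 0/0 indeterminate form.

Apply L'Hôpital's rule: differentiate numerator and denominator separately.
  f(x) = asin(x)   ⇒   f'(x) = 1/sqrt(1 - x^2)
  g(x) = ln(x + 1)   ⇒   g'(x) = 1/(x + 1)
  lim(x→0) f'(x)/g'(x) = lim(x→0) (1/sqrt(1 - x^2))/(1/(x + 1))
  = 1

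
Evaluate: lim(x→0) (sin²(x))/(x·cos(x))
This is a 0/0 indeterminate form.

Apply L'Hôpital's rule: differentiate numerator and denominator separately.
  f(x) = sin(x)^2   ⇒   f'(x) = 2·sin(x)·cos(x)
  g(x) = x·cos(x)   ⇒   g'(x) = -x·sin(x) + cos(x)
  lim(x→0) f'(x)/g'(x) = lim(x→0) (2·sin(x)·cos(x))/(-x·sin(x) + cos(x))
  = 0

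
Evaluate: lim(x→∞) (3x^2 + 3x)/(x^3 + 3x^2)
This is an ∞/∞ indeterminate form.

Apply L'Hôpital's rule: differentiate numerator and denominator separately.
  f(x) = 3·x^2 + 3·x   ⇒   f'(x) = 6·x + 3
  g(x) = x^3 + 3·x^2   ⇒   g'(x) = 3·x^2 + 6·x
  lim(x→∞) f'(x)/g'(x) = lim(x→∞) (6·x + 3)/(3·x^2 + 6·x)
  = 0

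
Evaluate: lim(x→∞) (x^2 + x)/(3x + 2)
This is an ∞/∞ indeterminate form.

Apply L'Hôpital's rule: differentiate numerator and denominator separately.
  f(x) = x^2 + x   ⇒   f'(x) = 2·x + 1
  g(x) = 3·x + 2   ⇒   g'(x) = 3
  lim(x→∞) f'(x)/g'(x) = lim(x→∞) (2·x + 1)/(3)
  = ∞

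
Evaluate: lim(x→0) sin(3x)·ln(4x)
This is a 0·∞ indeterminate form.

Rewrite 0·∞ as a quotient (0/0 or ∞/∞ form), then apply L'Hôpital's rule:
  lim(x→0) sin(3x)·ln(4x) = 0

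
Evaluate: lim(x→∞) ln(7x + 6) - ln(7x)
This is an ∞-∞ indeterminate form.

Combine fractions or rationalize to convert ∞-∞ to 0/0 form:
  lim(x→∞) ln(7x + 6) - ln(7x) = 0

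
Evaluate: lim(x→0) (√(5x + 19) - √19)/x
This is a standard limit.

Factor or rationalize the expression:
  lim(x→0) (√(5x + 19) - √19)/x = 5·sqrt(19)/38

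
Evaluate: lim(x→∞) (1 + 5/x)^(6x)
This is an exponential indeterminate form.

For exponential indeterminate forms, take the natural log:
  Let L = lim(x→∞) (1 + 5/x)^(6x)
  Then ln(L) = lim(x→∞) [exponent × ln(base)]
  Evaluate using L'Hôpital or standard limits, then exponentiate.
  L = e^(30)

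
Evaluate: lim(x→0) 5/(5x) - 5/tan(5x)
This is an ∞-∞ indeterminate form.

Combine fractions or rationalize to convert ∞-∞ to 0/0 form:
  lim(x→0) 5/(5x) - 5/tan(5x) = 0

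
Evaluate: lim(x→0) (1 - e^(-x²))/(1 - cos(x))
This is a 0/0 indeterminate form.

Apply L'Hôpital's rule: differentiate numerator and denominator separately.
  f(x) = 1 - e^(-x^2)   ⇒   f'(x) = 2·x·e^(-x^2)
  g(x) = 1 - cos(x)   ⇒   g'(x) = sin(x)
  lim(x→0) f'(x)/g'(x) = lim(x→0) (2·x·e^(-x^2))/(sin(x))
  = 2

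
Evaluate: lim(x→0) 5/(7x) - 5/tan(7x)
This is an ∞-∞ indeterminate form.

Combine fractions or rationalize to convert ∞-∞ to 0/0 form:
  lim(x→0) 5/(7x) - 5/tan(7x) = 0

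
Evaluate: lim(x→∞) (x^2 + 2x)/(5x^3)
This is an ∞/∞ indeterminate form.

Apply L'Hôpital's rule: differentiate numerator and denominator separately.
  f(x) = x^2 + 2·x   ⇒   f'(x) = 2·x + 2
  g(x) = 5·x^3   ⇒   g'(x) = 15·x^2
  lim(x→∞) f'(x)/g'(x) = lim(x→∞) (2·x + 2)/(15·x^2)
  = 0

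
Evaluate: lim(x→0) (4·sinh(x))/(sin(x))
This is a 0/0 indeterminate form.

Apply L'Hôpital's rule: differentiate numerator and denominator separately.
  f(x) = 4·sinh(x)   ⇒   f'(x) = 4·cosh(x)
  g(x) = sin(x)   ⇒   g'(x) = cos(x)
  lim(x→0) f'(x)/g'(x) = lim(x→0) (4·cosh(x))/(cos(x))
  = 4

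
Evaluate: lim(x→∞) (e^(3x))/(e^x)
This is an ∞/∞ indeterminate form.

Apply L'Hôpital's rule: differentiate numerator and denominator separately.
  f(x) = e^(3·x)   ⇒   f'(x) = 3·e^(3·x)
  g(x) = e^(x)   ⇒   g'(x) = e^(x)
  lim(x→∞) f'(x)/g'(x) = lim(x→∞) (3·e^(3·x))/(e^(x))
  = ∞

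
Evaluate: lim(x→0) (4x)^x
This is an exponential indeterminate form.

For exponential indeterminate forms, take the natural log:
  Let L = lim(x→0) (4x)^x
  Then ln(L) = lim(x→0) [exponent × ln(base)]
  Evaluate using L'Hôpital or standard limits, then exponentiate.
  L = 1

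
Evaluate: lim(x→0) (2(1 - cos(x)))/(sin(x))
This is a 0/0 indeterminate form.

Apply L'Hôpital's rule: differentiate numerator and denominator separately.
  f(x) = 2 - 2·cos(x)   ⇒   f'(x) = 2·sin(x)
  g(x) = sin(x)   ⇒   g'(x) = cos(x)
  lim(x→0) f'(x)/g'(x) = lim(x→0) (2·sin(x))/(cos(x))
  = 0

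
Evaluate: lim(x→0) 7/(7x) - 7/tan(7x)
This is an ∞-∞ indeterminate form.

Combine fractions or rationalize to convert ∞-∞ to 0/0 form:
  lim(x→0) 7/(7x) - 7/tan(7x) = 0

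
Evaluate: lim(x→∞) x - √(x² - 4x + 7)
This is an ∞-∞ indeterminate form.

Combine fractions or rationalize to convert ∞-∞ to 0/0 form:
  lim(x→∞) x - √(x² - 4x + 7) = 2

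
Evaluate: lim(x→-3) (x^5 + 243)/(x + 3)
This is a standard limit.

Factor or rationalize the expression:
  lim(x→-3) (x^5 + 243)/(x + 3) = 405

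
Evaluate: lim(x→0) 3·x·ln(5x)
This is a 0·∞ indeterminate form.

Rewrite 0·∞ as a quotient (0/0 or ∞/∞ form), then apply L'Hôpital's rule:
  lim(x→0) 3·x·ln(5x) = 0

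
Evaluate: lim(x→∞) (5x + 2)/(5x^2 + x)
This is an ∞/∞ indeterminate form.

Apply L'Hôpital's rule: differentiate numerator and denominator separately.
  f(x) = 5·x + 2   ⇒   f'(x) = 5
  g(x) = 5·x^2 + x   ⇒   g'(x) = 10·x + 1
  lim(x→∞) f'(x)/g'(x) = lim(x→∞) (5)/(10·x + 1)
  = 0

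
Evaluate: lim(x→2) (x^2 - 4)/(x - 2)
This is a standard limit.

Factor or rationalize the expression:
  lim(x→2) (x^2 - 4)/(x - 2) = 4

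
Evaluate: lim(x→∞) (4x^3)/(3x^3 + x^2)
This is an ∞/∞ indeterminate form.

Apply L'Hôpital's rule: differentiate numerator and denominator separately.
  f(x) = 4·x^3   ⇒   f'(x) = 12·x^2
  g(x) = 3·x^3 + x^2   ⇒   g'(x) = 9·x^2 + 2·x
  lim(x→∞) f'(x)/g'(x) = lim(x→∞) (12·x^2)/(9·x^2 + 2·x)
  = 4/3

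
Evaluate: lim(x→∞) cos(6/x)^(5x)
This is an exponential indeterminate form.

For exponential indeterminate forms, take the natural log:
  Let L = lim(x→∞) cos(6/x)^(5x)
  Then ln(L) = lim(x→∞) [exponent × ln(base)]
  Evaluate using L'Hôpital or standard limits, then exponentiate.
  L = 1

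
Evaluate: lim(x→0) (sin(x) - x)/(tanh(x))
This is a 0/0 indeterminate form.

Apply L'Hôpital's rule: differentiate numerator and denominator separately.
  f(x) = -x + sin(x)   ⇒   f'(x) = cos(x) - 1
  g(x) = tanh(x)   ⇒   g'(x) = 1 - tanh(x)^2
  lim(x→0) f'(x)/g'(x) = lim(x→0) (cos(x) - 1)/(1 - tanh(x)^2)
  = 0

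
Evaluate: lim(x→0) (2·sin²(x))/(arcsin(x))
This is a 0/0 indeterminate form.

Apply L'Hôpital's rule: differentiate numerator and denominator separately.
  f(x) = 2·sin(x)^2   ⇒   f'(x) = 4·sin(x)·cos(x)
  g(x) = asin(x)   ⇒   g'(x) = 1/sqrt(1 - x^2)
  lim(x→0) f'(x)/g'(x) = lim(x→0) (4·sin(x)·cos(x))/(1/sqrt(1 - x^2))
  = 0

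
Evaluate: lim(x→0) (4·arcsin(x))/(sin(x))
This is a 0/0 indeterminate form.

Apply L'Hôpital's rule: differentiate numerator and denominator separately.
  f(x) = 4·asin(x)   ⇒   f'(x) = 4/sqrt(1 - x^2)
  g(x) = sin(x)   ⇒   g'(x) = cos(x)
  lim(x→0) f'(x)/g'(x) = lim(x→0) (4/sqrt(1 - x^2))/(cos(x))
  = 4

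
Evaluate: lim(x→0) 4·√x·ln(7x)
This is a 0·∞ indeterminate form.

Rewrite 0·∞ as a quotient (0/0 or ∞/∞ form), then apply L'Hôpital's rule:
  lim(x→0) 4·√x·ln(7x) = 0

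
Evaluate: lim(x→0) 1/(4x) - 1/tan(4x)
This is an ∞-∞ indeterminate form.

Combine fractions or rationalize to convert ∞-∞ to 0/0 form:
  lim(x→0) 1/(4x) - 1/tan(4x) = 0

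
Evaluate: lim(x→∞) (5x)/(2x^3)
This is an ∞/∞ indeterminate form.

Apply L'Hôpital's rule: differentiate numerator and denominator separately.
  f(x) = 5·x   ⇒   f'(x) = 5
  g(x) = 2·x^3   ⇒   g'(x) = 6·x^2
  lim(x→∞) f'(x)/g'(x) = lim(x→∞) (5)/(6·x^2)
  = 0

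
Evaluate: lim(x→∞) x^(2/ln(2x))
This is an exponential indeterminate form.

For exponential indeterminate forms, take the natural log:
  Let L = lim(x→∞) x^(2/ln(2x))
  Then ln(L) = lim(x→∞) [exponent × ln(base)]
  Evaluate using L'Hôpital or standard limits, then exponentiate.
  L = e²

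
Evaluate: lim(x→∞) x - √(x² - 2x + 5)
This is an ∞-∞ indeterminate form.

Combine fractions or rationalize to convert ∞-∞ to 0/0 form:
  lim(x→∞) x - √(x² - 2x + 5) = 1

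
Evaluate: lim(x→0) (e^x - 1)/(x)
This is a 0/0 indeterminate form.

Apply L'Hôpital's rule: differentiate numerator and denominator separately.
  f(x) = e^(x) - 1   ⇒   f'(x) = e^(x)
  g(x) = x   ⇒   g'(x) = 1
  lim(x→0) f'(x)/g'(x) = lim(x→0) (e^(x))/(1)
  = 1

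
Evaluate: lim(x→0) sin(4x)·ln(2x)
This is a 0·∞ indeterminate form.

Rewrite 0·∞ as a quotient (0/0 or ∞/∞ form), then apply L'Hôpital's rule:
  lim(x→0) sin(4x)·ln(2x) = 0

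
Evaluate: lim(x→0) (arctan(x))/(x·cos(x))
This is a 0/0 indeterminate form.

Apply L'Hôpital's rule: differentiate numerator and denominator separately.
  f(x) = atan(x)   ⇒   f'(x) = 1/(x^2 + 1)
  g(x) = x·cos(x)   ⇒   g'(x) = -x·sin(x) + cos(x)
  lim(x→0) f'(x)/g'(x) = lim(x→0) (1/(x^2 + 1))/(-x·sin(x) + cos(x))
  = 1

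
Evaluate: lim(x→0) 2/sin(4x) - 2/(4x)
This is an ∞-∞ indeterminate form.

Combine fractions or rationalize to convert ∞-∞ to 0/0 form:
  lim(x→0) 2/sin(4x) - 2/(4x) = 0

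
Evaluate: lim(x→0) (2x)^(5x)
This is an exponential indeterminate form.

For exponential indeterminate forms, take the natural log:
  Let L = lim(x→0) (2x)^(5x)
  Then ln(L) = lim(x→0) [exponent × ln(base)]
  Evaluate using L'Hôpital or standard limits, then exponentiate.
  L = 1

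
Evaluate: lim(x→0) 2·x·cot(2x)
This is a 0·∞ indeterminate form.

Rewrite 0·∞ as a quotient (0/0 or ∞/∞ form), then apply L'Hôpital's rule:
  lim(x→0) 2·x·cot(2x) = 1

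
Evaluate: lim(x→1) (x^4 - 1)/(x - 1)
This is a standard limit.

Factor or rationalize the expression:
  lim(x→1) (x^4 - 1)/(x - 1) = 4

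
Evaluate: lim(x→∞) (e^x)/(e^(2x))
This is an ∞/∞ indeterminate form.

Apply L'Hôpital's rule: differentiate numerator and denominator separately.
  f(x) = e^(x)   ⇒   f'(x) = e^(x)
  g(x) = e^(2·x)   ⇒   g'(x) = 2·e^(2·x)
  lim(x→∞) f'(x)/g'(x) = lim(x→∞) (e^(x))/(2·e^(2·x))
  = 0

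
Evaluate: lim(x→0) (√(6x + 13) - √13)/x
This is a standard limit.

Factor or rationalize the expression:
  lim(x→0) (√(6x + 13) - √13)/x = 3·sqrt(13)/13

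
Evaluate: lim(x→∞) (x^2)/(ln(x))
This is an ∞/∞ indeterminate form.

Apply L'Hôpital's rule: differentiate numerator and denominator separately.
  f(x) = x^2   ⇒   f'(x) = 2·x
  g(x) = ln(x)   ⇒   g'(x) = 1/x
  lim(x→∞) f'(x)/g'(x) = lim(x→∞) (2·x)/(1/x)
  = ∞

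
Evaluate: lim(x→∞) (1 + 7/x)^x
This is an exponential indeterminate form.

For exponential indeterminate forms, take the natural log:
  Let L = lim(x→∞) (1 + 7/x)^x
  Then ln(L) = lim(x→∞) [exponent × ln(base)]
  Evaluate using L'Hôpital or standard limits, then exponentiate.
  L = e^(7)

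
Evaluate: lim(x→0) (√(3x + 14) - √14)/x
This is a standard limit.

Factor or rationalize the expression:
  lim(x→0) (√(3x + 14) - √14)/x = 3·sqrt(14)/28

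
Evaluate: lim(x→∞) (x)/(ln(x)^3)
This is an ∞/∞ indeterminate form.

Apply L'Hôpital's rule: differentiate numerator and denominator separately.
  f(x) = x   ⇒   f'(x) = 1
  g(x) = ln(x)^3   ⇒   g'(x) = 3·ln(x)^2/x
  lim(x→∞) f'(x)/g'(x) = lim(x→∞) (1)/(3·ln(x)^2/x)
  = ∞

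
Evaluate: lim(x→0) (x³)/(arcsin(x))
This is a 0/0 indeterminate form.

Apply L'Hôpital's rule: differentiate numerator and denominator separately.
  f(x) = x^3   ⇒   f'(x) = 3·x^2
  g(x) = asin(x)   ⇒   g'(x) = 1/sqrt(1 - x^2)
  lim(x→0) f'(x)/g'(x) = lim(x→0) (3·x^2)/(1/sqrt(1 - x^2))
  = 0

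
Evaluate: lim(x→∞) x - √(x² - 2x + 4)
This is an ∞-∞ indeterminate form.

Combine fractions or rationalize to convert ∞-∞ to 0/0 form:
  lim(x→∞) x - √(x² - 2x + 4) = 1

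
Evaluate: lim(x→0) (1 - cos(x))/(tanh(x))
This is a 0/0 indeterminate form.

Apply L'Hôpital's rule: differentiate numerator and denominator separately.
  f(x) = 1 - cos(x)   ⇒   f'(x) = sin(x)
  g(x) = tanh(x)   ⇒   g'(x) = 1 - tanh(x)^2
  lim(x→0) f'(x)/g'(x) = lim(x→0) (sin(x))/(1 - tanh(x)^2)
  = 0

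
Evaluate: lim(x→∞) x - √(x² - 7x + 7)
This is an ∞-∞ indeterminate form.

Combine fractions or rationalize to convert ∞-∞ to 0/0 form:
  lim(x→∞) x - √(x² - 7x + 7) = 7/2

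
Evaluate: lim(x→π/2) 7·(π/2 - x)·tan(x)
This is a 0·∞ indeterminate form.

Rewrite 0·∞ as a quotient (0/0 or ∞/∞ form), then apply L'Hôpital's rule:
  lim(x→π/2) 7·(π/2 - x)·tan(x) = 7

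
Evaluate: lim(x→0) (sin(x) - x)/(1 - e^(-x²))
This is a 0/0 indeterminate form.

Apply L'Hôpital's rule: differentiate numerator and denominator separately.
  f(x) = -x + sin(x)   ⇒   f'(x) = cos(x) - 1
  g(x) = 1 - e^(-x^2)   ⇒   g'(x) = 2·x·e^(-x^2)
  lim(x→0) f'(x)/g'(x) = lim(x→0) (cos(x) - 1)/(2·x·e^(-x^2))
  = 0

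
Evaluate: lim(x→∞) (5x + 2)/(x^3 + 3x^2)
This is an ∞/∞ indeterminate form.

Apply L'Hôpital's rule: differentiate numerator and denominator separately.
  f(x) = 5·x + 2   ⇒   f'(x) = 5
  g(x) = x^3 + 3·x^2   ⇒   g'(x) = 3·x^2 + 6·x
  lim(x→∞) f'(x)/g'(x) = lim(x→∞) (5)/(3·x^2 + 6·x)
  = 0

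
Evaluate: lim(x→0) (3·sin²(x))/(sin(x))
This is a 0/0 indeterminate form.

Apply L'Hôpital's rule: differentiate numerator and denominator separately.
  f(x) = 3·sin(x)^2   ⇒   f'(x) = 6·sin(x)·cos(x)
  g(x) = sin(x)   ⇒   g'(x) = cos(x)
  lim(x→0) f'(x)/g'(x) = lim(x→0) (6·sin(x)·cos(x))/(cos(x))
  = 0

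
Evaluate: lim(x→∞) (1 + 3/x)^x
This is an exponential indeterminate form.

For exponential indeterminate forms, take the natural log:
  Let L = lim(x→∞) (1 + 3/x)^x
  Then ln(L) = lim(x→∞) [exponent × ln(base)]
  Evaluate using L'Hôpital or standard limits, then exponentiate.
  L = e^(3)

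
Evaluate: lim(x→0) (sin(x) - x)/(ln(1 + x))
This is a 0/0 indeterminate form.

Apply L'Hôpital's rule: differentiate numerator and denominator separately.
  f(x) = -x + sin(x)   ⇒   f'(x) = cos(x) - 1
  g(x) = ln(x + 1)   ⇒   g'(x) = 1/(x + 1)
  lim(x→0) f'(x)/g'(x) = lim(x→0) (cos(x) - 1)/(1/(x + 1))
  = 0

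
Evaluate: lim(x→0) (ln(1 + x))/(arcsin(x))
This is a 0/0 indeterminate form.

Apply L'Hôpital's rule: differentiate numerator and denominator separately.
  f(x) = ln(x + 1)   ⇒   f'(x) = 1/(x + 1)
  g(x) = asin(x)   ⇒   g'(x) = 1/sqrt(1 - x^2)
  lim(x→0) f'(x)/g'(x) = lim(x→0) (1/(x + 1))/(1/sqrt(1 - x^2))
  = 1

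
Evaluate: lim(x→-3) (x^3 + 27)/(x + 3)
This is a standard limit.

Factor or rationalize the expression:
  lim(x→-3) (x^3 + 27)/(x + 3) = 27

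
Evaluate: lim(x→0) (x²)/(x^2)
This is a 0/0 indeterminate form.

Apply L'Hôpital's rule: differentiate numerator and denominator separately.
  f(x) = x^2   ⇒   f'(x) = 2·x
  g(x) = x^2   ⇒   g'(x) = 2·x
  lim(x→0) f'(x)/g'(x) = lim(x→0) (2·x)/(2·x)
  = 1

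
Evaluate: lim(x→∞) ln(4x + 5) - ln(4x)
This is an ∞-∞ indeterminate form.

Combine fractions or rationalize to convert ∞-∞ to 0/0 form:
  lim(x→∞) ln(4x + 5) - ln(4x) = 0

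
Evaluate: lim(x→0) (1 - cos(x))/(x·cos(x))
This is a 0/0 indeterminate form.

Apply L'Hôpital's rule: differentiate numerator and denominator separately.
  f(x) = 1 - cos(x)   ⇒   f'(x) = sin(x)
  g(x) = x·cos(x)   ⇒   g'(x) = -x·sin(x) + cos(x)
  lim(x→0) f'(x)/g'(x) = lim(x→0) (sin(x))/(-x·sin(x) + cos(x))
  = 0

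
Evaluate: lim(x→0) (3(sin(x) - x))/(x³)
This is a 0/0 indeterminate form.

Apply L'Hôpital's rule: differentiate numerator and denominator separately.
  f(x) = -3·x + 3·sin(x)   ⇒   f'(x) = 3·cos(x) - 3
  g(x) = x^3   ⇒   g'(x) = 3·x^2
  lim(x→0) f'(x)/g'(x) = lim(x→0) (3·cos(x) - 3)/(3·x^2)
  = -1/2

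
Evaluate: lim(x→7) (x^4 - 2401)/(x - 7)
This is a standard limit.

Factor or rationalize the expression:
  lim(x→7) (x^4 - 2401)/(x - 7) = 1372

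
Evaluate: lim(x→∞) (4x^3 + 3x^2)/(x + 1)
This is an ∞/∞ indeterminate form.

Apply L'Hôpital's rule: differentiate numerator and denominator separately.
  f(x) = 4·x^3 + 3·x^2   ⇒   f'(x) = 12·x^2 + 6·x
  g(x) = x + 1   ⇒   g'(x) = 1
  lim(x→∞) f'(x)/g'(x) = lim(x→∞) (12·x^2 + 6·x)/(1)
  = ∞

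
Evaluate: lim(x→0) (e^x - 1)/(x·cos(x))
This is a 0/0 indeterminate form.

Apply L'Hôpital's rule: differentiate numerator and denominator separately.
  f(x) = e^(x) - 1   ⇒   f'(x) = e^(x)
  g(x) = x·cos(x)   ⇒   g'(x) = -x·sin(x) + cos(x)
  lim(x→0) f'(x)/g'(x) = lim(x→0) (e^(x))/(-x·sin(x) + cos(x))
  = 1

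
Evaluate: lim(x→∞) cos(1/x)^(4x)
This is an exponential indeterminate form.

For exponential indeterminate forms, take the natural log:
  Let L = lim(x→∞) cos(1/x)^(4x)
  Then ln(L) = lim(x→∞) [exponent × ln(base)]
  Evaluate using L'Hôpital or standard limits, then exponentiate.
  L = 1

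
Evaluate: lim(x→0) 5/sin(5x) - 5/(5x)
This is an ∞-∞ indeterminate form.

Combine fractions or rationalize to convert ∞-∞ to 0/0 form:
  lim(x→0) 5/sin(5x) - 5/(5x) = 0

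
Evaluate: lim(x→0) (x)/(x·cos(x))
This is a 0/0 indeterminate form.

Apply L'Hôpital's rule: differentiate numerator and denominator separately.
  f(x) = x   ⇒   f'(x) = 1
  g(x) = x·cos(x)   ⇒   g'(x) = -x·sin(x) + cos(x)
  lim(x→0) f'(x)/g'(x) = lim(x→0) (1)/(-x·sin(x) + cos(x))
  = 1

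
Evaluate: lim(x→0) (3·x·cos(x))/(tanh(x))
This is a 0/0 indeterminate form.

Apply L'Hôpital's rule: differentiate numerator and denominator separately.
  f(x) = 3·x·cos(x)   ⇒   f'(x) = -3·x·sin(x) + 3·cos(x)
  g(x) = tanh(x)   ⇒   g'(x) = 1 - tanh(x)^2
  lim(x→0) f'(x)/g'(x) = lim(x→0) (-3·x·sin(x) + 3·cos(x))/(1 - tanh(x)^2)
  = 3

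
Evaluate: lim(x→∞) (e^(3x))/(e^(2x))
This is an ∞/∞ indeterminate form.

Apply L'Hôpital's rule: differentiate numerator and denominator separately.
  f(x) = e^(3·x)   ⇒   f'(x) = 3·e^(3·x)
  g(x) = e^(2·x)   ⇒   g'(x) = 2·e^(2·x)
  lim(x→∞) f'(x)/g'(x) = lim(x→∞) (3·e^(3·x))/(2·e^(2·x))
  = ∞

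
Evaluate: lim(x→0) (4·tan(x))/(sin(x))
This is a 0/0 indeterminate form.

Apply L'Hôpital's rule: differentiate numerator and denominator separately.
  f(x) = 4·tan(x)   ⇒   f'(x) = 4·tan(x)^2 + 4
  g(x) = sin(x)   ⇒   g'(x) = cos(x)
  lim(x→0) f'(x)/g'(x) = lim(x→0) (4·tan(x)^2 + 4)/(cos(x))
  = 4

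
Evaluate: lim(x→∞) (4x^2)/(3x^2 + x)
This is an ∞/∞ indeterminate form.

Apply L'Hôpital's rule: differentiate numerator and denominator separately.
  f(x) = 4·x^2   ⇒   f'(x) = 8·x
  g(x) = 3·x^2 + x   ⇒   g'(x) = 6·x + 1
  lim(x→∞) f'(x)/g'(x) = lim(x→∞) (8·x)/(6·x + 1)
  = 4/3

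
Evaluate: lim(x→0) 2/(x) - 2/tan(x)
This is an ∞-∞ indeterminate form.

Combine fractions or rationalize to convert ∞-∞ to 0/0 form:
  lim(x→0) 2/(x) - 2/tan(x) = 0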